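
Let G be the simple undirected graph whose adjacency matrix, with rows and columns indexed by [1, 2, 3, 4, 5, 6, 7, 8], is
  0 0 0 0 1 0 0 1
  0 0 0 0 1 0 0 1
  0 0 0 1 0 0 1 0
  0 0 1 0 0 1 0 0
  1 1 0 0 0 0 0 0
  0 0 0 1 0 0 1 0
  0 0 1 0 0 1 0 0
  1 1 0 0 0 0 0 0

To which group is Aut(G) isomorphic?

D_4 ≀ Z_2

G has two connected components, {3, 4, 6, 7} and {1, 2, 5, 8}; each is 2-regular, so G = C_4 ⊔ C_4. With two isomorphic components, Aut(G) = Aut(C_4) ≀ S_2 = (D_4 × D_4) ⋊ Z_2: permute each cycle by D_4, then optionally swap the two cycles. Order 2·(2·4)² = 128.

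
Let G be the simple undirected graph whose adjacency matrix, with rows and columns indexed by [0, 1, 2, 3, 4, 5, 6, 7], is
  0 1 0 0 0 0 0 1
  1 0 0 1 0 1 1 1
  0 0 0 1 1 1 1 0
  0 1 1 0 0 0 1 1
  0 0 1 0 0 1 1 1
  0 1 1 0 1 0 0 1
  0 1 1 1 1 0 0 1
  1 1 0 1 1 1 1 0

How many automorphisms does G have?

1

The degree sequence is [2, 5, 4, 4, 4, 4, 5, 6]. Checking the degree-preserving permutations of the vertex set shows that none except the identity preserves every edge, so Aut(G) is trivial.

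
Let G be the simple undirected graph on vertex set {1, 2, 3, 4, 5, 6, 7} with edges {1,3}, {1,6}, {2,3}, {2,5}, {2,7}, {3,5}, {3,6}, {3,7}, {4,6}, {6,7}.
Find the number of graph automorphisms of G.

Degrees alone do not determine every vertex (e.g. 1 and 5 both have degree 2), but their neighbour-degree multisets differ: N(1) has degrees [4, 5] while N(5) has degrees [3, 5]. Repeating this refinement separates all vertices, so the only automorphism is the identity.

1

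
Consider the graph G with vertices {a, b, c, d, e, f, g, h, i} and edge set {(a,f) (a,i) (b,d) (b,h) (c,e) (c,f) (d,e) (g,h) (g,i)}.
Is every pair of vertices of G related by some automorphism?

Every vertex has degree 2 and the graph is connected, so G is the 9-cycle C_9. C_9 has 9 rotations and 9 reflections, so Aut(C_9) ≅ D_9 of order 18. This group acts transitively on the 9 vertices.

Yes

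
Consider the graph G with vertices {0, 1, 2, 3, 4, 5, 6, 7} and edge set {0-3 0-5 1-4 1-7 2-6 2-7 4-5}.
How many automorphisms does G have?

The degree sequence is [2, 2, 2, 1, 2, 2, 1, 2]; the two degree-1 vertices 3 and 6 are the ends of a path, so G = P_8. A path has exactly one nontrivial symmetry — reversal — giving Aut(G) of order 2.

2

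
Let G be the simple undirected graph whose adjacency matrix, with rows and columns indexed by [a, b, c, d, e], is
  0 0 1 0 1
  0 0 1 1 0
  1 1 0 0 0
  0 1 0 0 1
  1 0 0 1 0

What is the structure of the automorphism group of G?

Every vertex has degree 2 and the graph is connected, so G is the 5-cycle C_5. C_5 has 5 rotations and 5 reflections, so Aut(C_5) ≅ D_5 of order 10.

the dihedral group of order 10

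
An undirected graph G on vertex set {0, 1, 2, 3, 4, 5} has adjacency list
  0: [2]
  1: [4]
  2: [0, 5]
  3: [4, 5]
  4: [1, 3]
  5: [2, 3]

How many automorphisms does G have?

The degree sequence is [1, 1, 2, 2, 2, 2]; the two degree-1 vertices 0 and 1 are the ends of a path, so G = P_6. A path has exactly one nontrivial symmetry — reversal — giving Aut(G) of order 2.

2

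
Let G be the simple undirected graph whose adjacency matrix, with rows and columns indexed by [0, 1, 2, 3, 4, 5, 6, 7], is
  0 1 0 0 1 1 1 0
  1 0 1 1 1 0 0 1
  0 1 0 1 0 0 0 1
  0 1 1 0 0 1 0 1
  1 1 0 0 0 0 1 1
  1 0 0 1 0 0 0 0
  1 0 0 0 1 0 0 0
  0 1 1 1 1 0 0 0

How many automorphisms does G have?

The degree sequence is [4, 5, 3, 4, 4, 2, 2, 4]. Checking the degree-preserving permutations of the vertex set shows that none except the identity preserves every edge, so Aut(G) is trivial.

1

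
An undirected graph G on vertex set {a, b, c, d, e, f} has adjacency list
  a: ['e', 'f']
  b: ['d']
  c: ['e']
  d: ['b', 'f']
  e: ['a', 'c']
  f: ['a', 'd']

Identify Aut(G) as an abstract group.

The degree sequence is [2, 1, 1, 2, 2, 2]; the two degree-1 vertices b and c are the ends of a path, so G = P_6. A path has exactly one nontrivial symmetry — reversal — giving Aut(G) of order 2.

C_2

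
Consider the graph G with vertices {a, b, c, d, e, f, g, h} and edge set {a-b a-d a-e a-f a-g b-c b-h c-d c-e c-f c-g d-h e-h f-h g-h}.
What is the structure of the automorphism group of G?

The vertices split by degree into {a, c, h} (degree 5) and {b, d, e, f, g} (degree 3); every edge runs between the two parts, so G is the complete bipartite graph K_{3,5}. The parts have unequal sizes, so no automorphism swaps them; each part is permuted independently, giving S_5 × S_3 of order 5!·3! = 720.

S_5 × S_3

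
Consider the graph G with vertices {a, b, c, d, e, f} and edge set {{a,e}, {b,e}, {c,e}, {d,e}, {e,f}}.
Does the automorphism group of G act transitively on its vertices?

Vertex e is the only vertex of degree 5, so every automorphism fixes it; G is not vertex-transitive.

No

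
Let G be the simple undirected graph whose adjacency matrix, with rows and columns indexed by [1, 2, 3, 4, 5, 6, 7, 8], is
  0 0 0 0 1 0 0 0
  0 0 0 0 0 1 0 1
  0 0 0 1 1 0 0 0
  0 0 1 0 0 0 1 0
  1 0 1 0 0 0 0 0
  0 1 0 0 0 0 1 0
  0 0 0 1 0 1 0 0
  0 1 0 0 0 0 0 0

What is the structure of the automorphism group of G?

The degree sequence is [1, 2, 2, 2, 2, 2, 2, 1]; the two degree-1 vertices 1 and 8 are the ends of a path, so G = P_8. The only nontrivial automorphism of a path is the end-to-end reflection, so Aut(G) ≅ Z_2.

the cyclic group of order 2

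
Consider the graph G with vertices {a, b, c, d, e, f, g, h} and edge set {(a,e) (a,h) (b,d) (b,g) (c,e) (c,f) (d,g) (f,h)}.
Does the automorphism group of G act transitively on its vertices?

G has two connected components, {a, c, e, f, h} and {b, d, g}; each is 2-regular, so G = C_5 ⊔ C_3. The orbit of a under Aut(G) is {a, c, e, f, h}, which does not contain b, so G is not vertex-transitive.

No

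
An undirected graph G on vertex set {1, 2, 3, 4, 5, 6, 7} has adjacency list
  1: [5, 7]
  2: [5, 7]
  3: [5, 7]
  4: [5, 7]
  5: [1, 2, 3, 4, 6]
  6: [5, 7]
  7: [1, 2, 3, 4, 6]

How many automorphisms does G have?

240

The vertices split by degree into {5, 7} (degree 5) and {1, 2, 3, 4, 6} (degree 2); every edge runs between the two parts, so G is the complete bipartite graph K_{2,5}. The parts have unequal sizes, so no automorphism swaps them; each part is permuted independently, giving S_2 × S_5 of order 2!·5! = 240.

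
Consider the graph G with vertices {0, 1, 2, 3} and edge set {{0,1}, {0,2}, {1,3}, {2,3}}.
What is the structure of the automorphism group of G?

G is 2-regular and connected on 4 vertices, i.e. the cycle C_4. The automorphisms of the 4-cycle are exactly the symmetries of a regular 4-gon: the dihedral group D_4, |D_4| = 8.

the dihedral group of order 8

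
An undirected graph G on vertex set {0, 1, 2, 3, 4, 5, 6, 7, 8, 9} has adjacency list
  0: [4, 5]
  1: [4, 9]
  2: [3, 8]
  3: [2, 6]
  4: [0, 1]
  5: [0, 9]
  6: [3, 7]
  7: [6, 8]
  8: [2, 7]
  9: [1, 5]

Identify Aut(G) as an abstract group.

G has two connected components, {2, 3, 6, 7, 8} and {0, 1, 4, 5, 9}; each is 2-regular, so G = C_5 ⊔ C_5. Aut of a disjoint union of two copies of C_5 is the wreath product D_5 ≀ Z_2, of order 2·10² = 200.

D_5 ≀ Z_2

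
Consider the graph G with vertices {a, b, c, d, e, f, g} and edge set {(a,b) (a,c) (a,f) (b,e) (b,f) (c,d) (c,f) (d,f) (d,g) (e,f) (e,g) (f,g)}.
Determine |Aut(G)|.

12

Vertex f is the unique vertex of degree 6; the remaining 6 vertices each have degree 3 and induce a cycle, so G is the wheel on 7 vertices with hub f. Every automorphism fixes the hub and acts on the rim 6-cycle, so Aut(G) ≅ Aut(C_6) = D_6 of order 12.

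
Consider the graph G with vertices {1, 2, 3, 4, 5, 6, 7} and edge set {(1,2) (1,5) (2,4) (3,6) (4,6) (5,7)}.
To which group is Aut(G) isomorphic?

The degree sequence is [2, 2, 1, 2, 2, 2, 1]; the two degree-1 vertices 3 and 7 are the ends of a path, so G = P_7. A path has exactly one nontrivial symmetry — reversal — giving Aut(G) of order 2.

C_2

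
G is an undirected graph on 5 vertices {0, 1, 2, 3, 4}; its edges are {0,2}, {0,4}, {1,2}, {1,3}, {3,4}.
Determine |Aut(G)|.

10

G is 2-regular and connected on 5 vertices, i.e. the cycle C_5. The automorphisms of the 5-cycle are exactly the symmetries of a regular 5-gon: the dihedral group D_5, |D_5| = 10.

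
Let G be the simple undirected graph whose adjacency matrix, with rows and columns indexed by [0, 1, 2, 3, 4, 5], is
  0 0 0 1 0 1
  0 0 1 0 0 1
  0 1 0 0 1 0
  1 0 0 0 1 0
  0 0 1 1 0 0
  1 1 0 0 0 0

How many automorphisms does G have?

G is 2-regular and connected on 6 vertices, i.e. the cycle C_6. C_6 has 6 rotations and 6 reflections, so Aut(C_6) ≅ D_6 of order 12.

12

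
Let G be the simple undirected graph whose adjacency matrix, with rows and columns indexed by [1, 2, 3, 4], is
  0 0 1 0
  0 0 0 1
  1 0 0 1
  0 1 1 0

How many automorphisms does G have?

2

The degree sequence is [1, 1, 2, 2]; the two degree-1 vertices 1 and 2 are the ends of a path, so G = P_4. A path has exactly one nontrivial symmetry — reversal — giving Aut(G) of order 2.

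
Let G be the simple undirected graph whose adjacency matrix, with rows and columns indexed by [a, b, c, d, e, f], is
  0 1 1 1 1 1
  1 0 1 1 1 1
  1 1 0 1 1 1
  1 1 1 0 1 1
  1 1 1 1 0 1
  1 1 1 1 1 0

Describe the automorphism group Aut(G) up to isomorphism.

Every vertex has degree 5, so G is the complete graph K_6. Every bijection on the vertex set is an automorphism of K_6; hence Aut(K_6) ≅ S_6, order 720.

the symmetric group on 6 letters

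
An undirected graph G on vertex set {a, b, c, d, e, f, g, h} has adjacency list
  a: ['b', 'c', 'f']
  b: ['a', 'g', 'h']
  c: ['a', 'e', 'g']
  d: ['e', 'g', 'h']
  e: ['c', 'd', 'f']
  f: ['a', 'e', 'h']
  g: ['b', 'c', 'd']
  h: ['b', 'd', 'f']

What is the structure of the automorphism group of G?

G is 3-regular and bipartite on 2^3 = 8 vertices with girth 4; it is the hypercube graph Q_3. The symmetry group of the 3-cube is the hyperoctahedral group B_3 = Z_2 ≀ S_3, of order 2^3·3! = 48.

Z_2^3 ⋊ S_3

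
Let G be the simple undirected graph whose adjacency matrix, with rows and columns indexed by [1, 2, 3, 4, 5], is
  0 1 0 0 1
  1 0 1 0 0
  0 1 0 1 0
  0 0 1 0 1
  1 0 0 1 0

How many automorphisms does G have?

10

Every vertex has degree 2 and the graph is connected, so G is the 5-cycle C_5. The automorphisms of the 5-cycle are exactly the symmetries of a regular 5-gon: the dihedral group D_5, |D_5| = 10.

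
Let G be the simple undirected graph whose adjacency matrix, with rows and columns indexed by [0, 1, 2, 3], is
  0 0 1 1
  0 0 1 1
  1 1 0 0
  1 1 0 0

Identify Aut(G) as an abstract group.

G is 2-regular and bipartite on 2^2 = 4 vertices with girth 4; it is the hypercube graph Q_2. The symmetry group of the 2-cube is the hyperoctahedral group B_2 = Z_2 ≀ S_2, of order 2^2·2! = 8.

Z_2^2 ⋊ S_2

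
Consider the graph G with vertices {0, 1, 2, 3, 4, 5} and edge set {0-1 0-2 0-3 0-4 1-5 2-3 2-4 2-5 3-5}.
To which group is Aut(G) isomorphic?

the trivial group

Degrees alone do not determine every vertex (e.g. 0 and 2 both have degree 4), but their neighbour-degree multisets differ: N(0) has degrees [2, 2, 3, 4] while N(2) has degrees [2, 3, 3, 4]. Repeating this refinement separates all vertices, so the only automorphism is the identity.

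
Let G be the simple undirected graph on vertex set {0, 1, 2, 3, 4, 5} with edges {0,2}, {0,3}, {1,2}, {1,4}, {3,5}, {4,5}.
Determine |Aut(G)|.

12

G is 2-regular and connected on 6 vertices, i.e. the cycle C_6. C_6 has 6 rotations and 6 reflections, so Aut(C_6) ≅ D_6 of order 12.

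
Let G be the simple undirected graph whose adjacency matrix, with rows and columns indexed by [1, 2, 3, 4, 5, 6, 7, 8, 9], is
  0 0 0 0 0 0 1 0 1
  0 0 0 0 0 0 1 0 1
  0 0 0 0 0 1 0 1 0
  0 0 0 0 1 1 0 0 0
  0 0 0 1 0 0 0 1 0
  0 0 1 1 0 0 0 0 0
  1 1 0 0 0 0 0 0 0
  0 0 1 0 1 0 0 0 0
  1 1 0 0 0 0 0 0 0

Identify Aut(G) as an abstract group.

G has two connected components, {3, 4, 5, 6, 8} and {1, 2, 7, 9}; each is 2-regular, so G = C_5 ⊔ C_4. No automorphism exchanges components of different sizes, hence Aut(G) is the direct product D_5 × D_4, order 80.

D_5 × D_4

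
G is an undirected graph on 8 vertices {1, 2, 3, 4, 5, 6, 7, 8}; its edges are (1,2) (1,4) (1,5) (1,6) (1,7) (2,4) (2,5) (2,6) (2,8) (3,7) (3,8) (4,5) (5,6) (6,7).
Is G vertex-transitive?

No

Automorphisms preserve degree, but G has vertices of degree 2 and vertices of degree 5; no automorphism maps one to the other, so G is not vertex-transitive.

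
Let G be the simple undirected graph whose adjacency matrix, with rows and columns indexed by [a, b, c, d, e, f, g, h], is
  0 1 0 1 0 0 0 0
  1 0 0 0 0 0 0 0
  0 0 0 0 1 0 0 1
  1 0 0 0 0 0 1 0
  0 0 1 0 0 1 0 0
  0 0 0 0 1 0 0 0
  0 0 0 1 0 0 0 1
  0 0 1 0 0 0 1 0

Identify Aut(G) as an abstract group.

The degree sequence is [2, 1, 2, 2, 2, 1, 2, 2]; the two degree-1 vertices b and f are the ends of a path, so G = P_8. A path has exactly one nontrivial symmetry — reversal — giving Aut(G) of order 2.

C_2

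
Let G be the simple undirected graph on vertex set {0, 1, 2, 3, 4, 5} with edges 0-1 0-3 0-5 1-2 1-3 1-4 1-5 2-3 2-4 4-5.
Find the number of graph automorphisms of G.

Vertex 1 is the unique vertex of degree 5; the remaining 5 vertices each have degree 3 and induce a cycle, so G is the wheel on 6 vertices with hub 1. With the hub fixed, the remaining symmetry is that of the rim cycle C_5, giving the dihedral group D_5.

10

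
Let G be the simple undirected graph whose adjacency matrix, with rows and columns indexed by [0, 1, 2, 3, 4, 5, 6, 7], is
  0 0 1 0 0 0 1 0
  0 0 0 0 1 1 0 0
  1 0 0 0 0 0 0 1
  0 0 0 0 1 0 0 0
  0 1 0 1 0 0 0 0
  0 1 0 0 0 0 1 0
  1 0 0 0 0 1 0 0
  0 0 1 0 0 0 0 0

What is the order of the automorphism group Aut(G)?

The degree sequence is [2, 2, 2, 1, 2, 2, 2, 1]; the two degree-1 vertices 3 and 7 are the ends of a path, so G = P_8. The only nontrivial automorphism of a path is the end-to-end reflection, so Aut(G) ≅ Z_2.

2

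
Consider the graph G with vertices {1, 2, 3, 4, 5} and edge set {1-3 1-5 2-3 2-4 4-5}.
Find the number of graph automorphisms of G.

Every vertex has degree 2 and the graph is connected, so G is the 5-cycle C_5. The automorphisms of the 5-cycle are exactly the symmetries of a regular 5-gon: the dihedral group D_5, |D_5| = 10.

10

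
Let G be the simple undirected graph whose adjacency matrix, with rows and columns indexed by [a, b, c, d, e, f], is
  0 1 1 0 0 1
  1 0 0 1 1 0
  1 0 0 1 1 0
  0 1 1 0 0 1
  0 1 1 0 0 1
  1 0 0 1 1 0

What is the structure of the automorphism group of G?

G is 3-regular and bipartite with parts {a, d, e} and {b, c, f} (each part is independent and every cross-pair is an edge), so G = K_{3,3}. Aut(K_{3,3}) is the wreath product S_3 ≀ Z_2: permute within each part, then optionally swap the parts; |Aut| = 2·(3!)² = 72.

(S_3 × S_3) ⋊ Z_2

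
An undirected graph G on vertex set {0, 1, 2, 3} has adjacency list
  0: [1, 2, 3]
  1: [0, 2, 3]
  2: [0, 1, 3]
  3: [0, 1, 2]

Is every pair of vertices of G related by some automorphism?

Every vertex has degree 3, so G is the complete graph K_4. Every bijection on the vertex set is an automorphism of K_4; hence Aut(K_4) ≅ S_4, order 24. This group acts transitively on the 4 vertices.

Yes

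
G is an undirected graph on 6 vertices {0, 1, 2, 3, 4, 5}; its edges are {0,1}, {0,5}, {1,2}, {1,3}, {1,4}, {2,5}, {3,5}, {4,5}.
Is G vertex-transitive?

No

Automorphisms preserve degree, but G has vertices of degree 2 and vertices of degree 4; no automorphism maps one to the other, so G is not vertex-transitive.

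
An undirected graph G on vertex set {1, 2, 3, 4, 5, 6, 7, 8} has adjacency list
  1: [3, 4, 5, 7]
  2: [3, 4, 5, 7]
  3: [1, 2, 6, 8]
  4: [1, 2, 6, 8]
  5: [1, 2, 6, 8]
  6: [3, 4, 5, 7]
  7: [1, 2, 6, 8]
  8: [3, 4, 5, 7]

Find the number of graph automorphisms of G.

1152

G is 4-regular and bipartite with parts {1, 2, 6, 8} and {3, 4, 5, 7} (each part is independent and every cross-pair is an edge), so G = K_{4,4}. Each part can be permuted independently (S_4 × S_4) and the two equal-size parts can also be swapped, giving (S_4 × S_4) ⋊ Z_2 of order 2·(4!)² = 1152.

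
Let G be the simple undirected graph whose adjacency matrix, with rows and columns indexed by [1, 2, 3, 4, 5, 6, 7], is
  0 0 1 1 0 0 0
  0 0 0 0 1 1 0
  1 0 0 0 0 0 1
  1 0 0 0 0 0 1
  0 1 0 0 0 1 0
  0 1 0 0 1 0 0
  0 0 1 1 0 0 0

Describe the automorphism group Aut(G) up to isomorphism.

D_3 × D_4

G has two connected components, {1, 3, 4, 7} and {2, 5, 6}; each is 2-regular, so G = C_4 ⊔ C_3. No automorphism exchanges components of different sizes, hence Aut(G) is the direct product D_3 × D_4, order 48.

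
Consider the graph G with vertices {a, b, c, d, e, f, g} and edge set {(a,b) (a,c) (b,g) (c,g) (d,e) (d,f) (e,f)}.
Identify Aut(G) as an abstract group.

G has two connected components, {a, b, c, g} and {d, e, f}; each is 2-regular, so G = C_4 ⊔ C_3. No automorphism exchanges components of different sizes, hence Aut(G) is the direct product D_3 × D_4, order 48.

D_3 × D_4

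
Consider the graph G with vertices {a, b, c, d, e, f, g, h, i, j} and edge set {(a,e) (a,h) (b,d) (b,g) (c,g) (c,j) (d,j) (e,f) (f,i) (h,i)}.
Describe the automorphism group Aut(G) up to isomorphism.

G has two connected components, {a, e, f, h, i} and {b, c, d, g, j}; each is 2-regular, so G = C_5 ⊔ C_5. With two isomorphic components, Aut(G) = Aut(C_5) ≀ S_2 = (D_5 × D_5) ⋊ Z_2: permute each cycle by D_5, then optionally swap the two cycles. Order 2·(2·5)² = 200.

(D_5 × D_5) ⋊ Z_2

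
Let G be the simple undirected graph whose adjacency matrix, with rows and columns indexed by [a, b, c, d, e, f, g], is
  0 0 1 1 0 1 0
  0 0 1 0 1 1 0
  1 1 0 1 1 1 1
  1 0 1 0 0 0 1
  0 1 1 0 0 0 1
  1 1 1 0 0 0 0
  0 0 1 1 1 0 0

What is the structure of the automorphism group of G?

Vertex c is the unique vertex of degree 6; the remaining 6 vertices each have degree 3 and induce a cycle, so G is the wheel on 7 vertices with hub c. Every automorphism fixes the hub and acts on the rim 6-cycle, so Aut(G) ≅ Aut(C_6) = D_6 of order 12.

D_6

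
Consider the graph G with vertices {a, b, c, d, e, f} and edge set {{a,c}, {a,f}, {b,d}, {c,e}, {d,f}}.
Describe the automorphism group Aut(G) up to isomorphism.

The degree sequence is [2, 1, 2, 2, 1, 2]; the two degree-1 vertices b and e are the ends of a path, so G = P_6. A path has exactly one nontrivial symmetry — reversal — giving Aut(G) of order 2.

C_2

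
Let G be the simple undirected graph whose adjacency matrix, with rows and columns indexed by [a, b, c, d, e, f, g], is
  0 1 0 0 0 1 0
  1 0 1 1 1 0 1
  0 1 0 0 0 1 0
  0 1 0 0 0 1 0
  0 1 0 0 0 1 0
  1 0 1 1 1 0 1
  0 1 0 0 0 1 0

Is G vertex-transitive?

Automorphisms preserve degree, but G has vertices of degree 2 and vertices of degree 5; no automorphism maps one to the other, so G is not vertex-transitive.

No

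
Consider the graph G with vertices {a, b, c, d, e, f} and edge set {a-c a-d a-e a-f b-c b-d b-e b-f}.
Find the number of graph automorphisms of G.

48

The vertices split by degree into {a, b} (degree 4) and {c, d, e, f} (degree 2); every edge runs between the two parts, so G is the complete bipartite graph K_{2,4}. The parts have unequal sizes, so no automorphism swaps them; each part is permuted independently, giving S_2 × S_4 of order 2!·4! = 48.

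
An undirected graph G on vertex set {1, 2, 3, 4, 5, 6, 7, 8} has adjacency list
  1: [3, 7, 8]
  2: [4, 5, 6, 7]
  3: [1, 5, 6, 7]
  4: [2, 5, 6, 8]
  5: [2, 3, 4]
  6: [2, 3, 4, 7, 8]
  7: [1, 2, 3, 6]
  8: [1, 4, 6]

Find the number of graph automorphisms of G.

1

The degree sequence is [3, 4, 4, 4, 3, 5, 4, 3]. Checking the degree-preserving permutations of the vertex set shows that none except the identity preserves every edge, so Aut(G) is trivial.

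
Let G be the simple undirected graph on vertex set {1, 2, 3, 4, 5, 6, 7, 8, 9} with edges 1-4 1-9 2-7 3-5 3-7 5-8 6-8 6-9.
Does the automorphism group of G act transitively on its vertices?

Automorphisms preserve degree, but G has vertices of degree 1 and vertices of degree 2; no automorphism maps one to the other, so G is not vertex-transitive.

No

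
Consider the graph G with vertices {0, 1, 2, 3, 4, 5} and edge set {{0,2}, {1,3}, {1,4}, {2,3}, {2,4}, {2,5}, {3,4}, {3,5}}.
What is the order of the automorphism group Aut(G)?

Degrees alone do not determine every vertex (e.g. 1 and 5 both have degree 2), but their neighbour-degree multisets differ: N(1) has degrees [3, 4] while N(5) has degrees [4, 4]. Repeating this refinement separates all vertices, so the only automorphism is the identity.

1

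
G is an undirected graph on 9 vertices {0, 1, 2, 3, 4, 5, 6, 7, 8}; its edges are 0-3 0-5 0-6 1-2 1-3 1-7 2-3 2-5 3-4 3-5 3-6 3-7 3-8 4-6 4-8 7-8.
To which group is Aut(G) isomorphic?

Vertex 3 is the unique vertex of degree 8; the remaining 8 vertices each have degree 3 and induce a cycle, so G is the wheel on 9 vertices with hub 3. Every automorphism fixes the hub and acts on the rim 8-cycle, so Aut(G) ≅ Aut(C_8) = D_8 of order 16.

D_8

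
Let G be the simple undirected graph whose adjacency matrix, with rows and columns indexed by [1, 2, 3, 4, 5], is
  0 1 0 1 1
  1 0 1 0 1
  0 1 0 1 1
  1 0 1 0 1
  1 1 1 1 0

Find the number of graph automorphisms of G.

Vertex 5 is the unique vertex of degree 4; the remaining 4 vertices each have degree 3 and induce a cycle, so G is the wheel on 5 vertices with hub 5. Every automorphism fixes the hub and acts on the rim 4-cycle, so Aut(G) ≅ Aut(C_4) = D_4 of order 8.

8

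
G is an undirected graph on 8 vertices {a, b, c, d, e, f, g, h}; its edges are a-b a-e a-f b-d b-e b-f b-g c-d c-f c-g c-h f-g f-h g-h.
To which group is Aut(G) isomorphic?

1

Degrees alone do not determine every vertex (e.g. a and h both have degree 3), but their neighbour-degree multisets differ: N(a) has degrees [2, 5, 5] while N(h) has degrees [4, 4, 5]. Repeating this refinement separates all vertices, so the only automorphism is the identity.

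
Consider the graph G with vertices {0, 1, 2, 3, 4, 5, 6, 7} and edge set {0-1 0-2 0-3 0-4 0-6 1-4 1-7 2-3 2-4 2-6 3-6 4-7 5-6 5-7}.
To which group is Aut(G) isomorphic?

{e}

Degrees alone do not determine every vertex (e.g. 1 and 3 both have degree 3), but their neighbour-degree multisets differ: N(1) has degrees [3, 4, 5] while N(3) has degrees [4, 4, 5]. Repeating this refinement separates all vertices, so the only automorphism is the identity.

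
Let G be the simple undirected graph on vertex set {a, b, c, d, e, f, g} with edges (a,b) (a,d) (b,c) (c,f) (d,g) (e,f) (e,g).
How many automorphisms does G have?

Every vertex has degree 2 and the graph is connected, so G is the 7-cycle C_7. The automorphisms of the 7-cycle are exactly the symmetries of a regular 7-gon: the dihedral group D_7, |D_7| = 14.

14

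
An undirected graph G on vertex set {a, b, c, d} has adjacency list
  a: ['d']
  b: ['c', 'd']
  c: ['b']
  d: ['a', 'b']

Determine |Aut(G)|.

The degree sequence is [1, 2, 1, 2]; the two degree-1 vertices a and c are the ends of a path, so G = P_4. The only nontrivial automorphism of a path is the end-to-end reflection, so Aut(G) ≅ Z_2.

2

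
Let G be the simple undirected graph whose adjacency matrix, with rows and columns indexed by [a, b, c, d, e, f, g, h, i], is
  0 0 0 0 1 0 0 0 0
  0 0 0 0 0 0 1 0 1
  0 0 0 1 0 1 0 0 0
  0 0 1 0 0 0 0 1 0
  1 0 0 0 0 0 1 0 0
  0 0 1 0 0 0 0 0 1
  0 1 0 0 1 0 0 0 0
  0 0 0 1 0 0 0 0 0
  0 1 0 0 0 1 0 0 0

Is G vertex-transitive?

Automorphisms preserve degree, but G has vertices of degree 1 and vertices of degree 2; no automorphism maps one to the other, so G is not vertex-transitive.

No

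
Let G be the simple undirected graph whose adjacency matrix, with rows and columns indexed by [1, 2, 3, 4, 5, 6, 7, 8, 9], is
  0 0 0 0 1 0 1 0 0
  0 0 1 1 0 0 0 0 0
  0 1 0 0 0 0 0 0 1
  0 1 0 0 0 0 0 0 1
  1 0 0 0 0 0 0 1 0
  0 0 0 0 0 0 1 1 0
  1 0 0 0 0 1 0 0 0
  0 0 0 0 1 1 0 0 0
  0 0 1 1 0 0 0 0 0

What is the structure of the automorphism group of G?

G has two connected components, {1, 5, 6, 7, 8} and {2, 3, 4, 9}; each is 2-regular, so G = C_5 ⊔ C_4. No automorphism exchanges components of different sizes, hence Aut(G) is the direct product D_5 × D_4, order 80.

D_5 × D_4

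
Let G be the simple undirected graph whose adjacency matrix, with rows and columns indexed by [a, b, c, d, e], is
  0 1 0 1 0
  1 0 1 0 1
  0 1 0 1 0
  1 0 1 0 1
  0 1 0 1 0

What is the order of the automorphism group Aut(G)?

The vertices split by degree into {b, d} (degree 3) and {a, c, e} (degree 2); every edge runs between the two parts, so G is the complete bipartite graph K_{2,3}. The parts have unequal sizes, so no automorphism swaps them; each part is permuted independently, giving S_2 × S_3 of order 2!·3! = 12.

12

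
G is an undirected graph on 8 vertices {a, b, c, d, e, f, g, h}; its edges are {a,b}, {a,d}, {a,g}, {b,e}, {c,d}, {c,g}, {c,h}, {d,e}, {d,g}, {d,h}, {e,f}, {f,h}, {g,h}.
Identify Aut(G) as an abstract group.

1

Degrees alone do not determine every vertex (e.g. a and c both have degree 3), but their neighbour-degree multisets differ: N(a) has degrees [2, 4, 5] while N(c) has degrees [4, 4, 5]. Repeating this refinement separates all vertices, so the only automorphism is the identity.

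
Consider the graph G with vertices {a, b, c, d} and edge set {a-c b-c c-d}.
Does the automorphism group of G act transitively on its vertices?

Vertex c is the only vertex of degree 3, so every automorphism fixes it; G is not vertex-transitive.

No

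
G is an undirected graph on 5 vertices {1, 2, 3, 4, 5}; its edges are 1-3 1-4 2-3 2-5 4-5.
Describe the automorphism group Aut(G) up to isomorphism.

Every vertex has degree 2 and the graph is connected, so G is the 5-cycle C_5. The automorphisms of the 5-cycle are exactly the symmetries of a regular 5-gon: the dihedral group D_5, |D_5| = 10.

D_5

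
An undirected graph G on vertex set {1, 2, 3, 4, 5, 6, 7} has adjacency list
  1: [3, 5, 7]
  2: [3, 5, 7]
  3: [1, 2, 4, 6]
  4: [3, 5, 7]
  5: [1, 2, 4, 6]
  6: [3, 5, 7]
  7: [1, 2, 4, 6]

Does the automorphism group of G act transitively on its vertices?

Automorphisms preserve degree, but G has vertices of degree 3 and vertices of degree 4; no automorphism maps one to the other, so G is not vertex-transitive.

No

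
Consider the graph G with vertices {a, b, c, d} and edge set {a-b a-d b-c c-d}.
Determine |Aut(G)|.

8

G is 2-regular and bipartite with parts {b, d} and {a, c} (each part is independent and every cross-pair is an edge), so G = K_{2,2}. Aut(K_{2,2}) is the wreath product S_2 ≀ Z_2: permute within each part, then optionally swap the parts; |Aut| = 2·(2!)² = 8.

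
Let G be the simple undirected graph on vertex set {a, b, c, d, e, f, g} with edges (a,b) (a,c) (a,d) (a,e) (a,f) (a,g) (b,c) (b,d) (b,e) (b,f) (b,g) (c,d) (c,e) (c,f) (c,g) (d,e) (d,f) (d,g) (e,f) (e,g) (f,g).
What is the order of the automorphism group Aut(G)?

Every vertex has degree 6, so G is the complete graph K_7. Any permutation of the 7 vertices preserves K_7, so Aut(K_7) = S_7 of order 7! = 5040.

5040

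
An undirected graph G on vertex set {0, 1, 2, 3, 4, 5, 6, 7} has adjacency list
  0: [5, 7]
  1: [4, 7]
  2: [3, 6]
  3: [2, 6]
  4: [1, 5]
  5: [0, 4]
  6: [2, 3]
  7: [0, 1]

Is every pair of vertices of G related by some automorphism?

No

G has two connected components, {0, 1, 4, 5, 7} and {2, 3, 6}; each is 2-regular, so G = C_5 ⊔ C_3. The orbit of 0 under Aut(G) is {0, 1, 4, 5, 7}, which does not contain 2, so G is not vertex-transitive.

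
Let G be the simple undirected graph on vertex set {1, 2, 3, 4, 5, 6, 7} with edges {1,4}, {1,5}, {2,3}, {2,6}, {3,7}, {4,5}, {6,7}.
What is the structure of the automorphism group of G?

G has two connected components, {2, 3, 6, 7} and {1, 4, 5}; each is 2-regular, so G = C_4 ⊔ C_3. The components are non-isomorphic (different sizes), so Aut(G) = Aut(C_3) × Aut(C_4) = D_3 × D_4 of order 6·8 = 48.

D_3 × D_4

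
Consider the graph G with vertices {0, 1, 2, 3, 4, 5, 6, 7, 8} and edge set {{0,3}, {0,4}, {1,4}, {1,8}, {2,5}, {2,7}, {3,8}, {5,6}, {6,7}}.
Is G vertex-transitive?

No

G has two connected components, {0, 1, 3, 4, 8} and {2, 5, 6, 7}; each is 2-regular, so G = C_5 ⊔ C_4. The orbit of 0 under Aut(G) is {0, 1, 3, 4, 8}, which does not contain 2, so G is not vertex-transitive.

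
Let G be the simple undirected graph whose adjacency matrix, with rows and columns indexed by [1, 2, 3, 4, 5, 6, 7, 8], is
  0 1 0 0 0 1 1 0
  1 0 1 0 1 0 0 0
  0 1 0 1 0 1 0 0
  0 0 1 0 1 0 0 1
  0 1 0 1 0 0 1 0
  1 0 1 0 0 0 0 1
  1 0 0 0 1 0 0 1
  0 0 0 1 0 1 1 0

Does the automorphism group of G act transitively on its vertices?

G is 3-regular and bipartite on 2^3 = 8 vertices with girth 4; it is the hypercube graph Q_3. Aut(Q_3) consists of the signed permutations of the 3 coordinate axes: 3! permutations times 2^3 sign flips, so |Aut| = 2^3·3! = 48. This group acts transitively on the 8 vertices.

Yes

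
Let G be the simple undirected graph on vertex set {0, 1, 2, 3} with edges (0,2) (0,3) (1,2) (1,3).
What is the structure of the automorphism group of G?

the hyperoctahedral group B_2

G is 2-regular and bipartite on 2^2 = 4 vertices with girth 4; it is the hypercube graph Q_2. Aut(Q_2) consists of the signed permutations of the 2 coordinate axes: 2! permutations times 2^2 sign flips, so |Aut| = 2^2·2! = 8.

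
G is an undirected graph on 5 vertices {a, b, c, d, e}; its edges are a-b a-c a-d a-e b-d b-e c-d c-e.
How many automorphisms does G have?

Vertex a is the unique vertex of degree 4; the remaining 4 vertices each have degree 3 and induce a cycle, so G is the wheel on 5 vertices with hub a. Every automorphism fixes the hub and acts on the rim 4-cycle, so Aut(G) ≅ Aut(C_4) = D_4 of order 8.

8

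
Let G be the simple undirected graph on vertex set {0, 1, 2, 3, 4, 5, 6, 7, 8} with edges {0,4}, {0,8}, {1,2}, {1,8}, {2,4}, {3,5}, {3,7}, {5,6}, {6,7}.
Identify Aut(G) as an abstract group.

G has two connected components, {0, 1, 2, 4, 8} and {3, 5, 6, 7}; each is 2-regular, so G = C_5 ⊔ C_4. No automorphism exchanges components of different sizes, hence Aut(G) is the direct product D_5 × D_4, order 80.

D_5 × D_4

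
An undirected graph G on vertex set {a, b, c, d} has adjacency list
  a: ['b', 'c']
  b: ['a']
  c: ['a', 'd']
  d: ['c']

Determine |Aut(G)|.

The degree sequence is [2, 1, 2, 1]; the two degree-1 vertices b and d are the ends of a path, so G = P_4. The only nontrivial automorphism of a path is the end-to-end reflection, so Aut(G) ≅ Z_2.

2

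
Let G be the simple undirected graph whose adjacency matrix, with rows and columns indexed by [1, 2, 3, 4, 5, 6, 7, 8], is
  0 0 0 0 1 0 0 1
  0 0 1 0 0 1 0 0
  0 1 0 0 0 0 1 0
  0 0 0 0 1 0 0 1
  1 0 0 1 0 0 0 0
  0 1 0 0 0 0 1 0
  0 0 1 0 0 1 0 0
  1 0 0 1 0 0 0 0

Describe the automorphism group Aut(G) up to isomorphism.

G has two connected components, {2, 3, 6, 7} and {1, 4, 5, 8}; each is 2-regular, so G = C_4 ⊔ C_4. Aut of a disjoint union of two copies of C_4 is the wreath product D_4 ≀ Z_2, of order 2·8² = 128.

D_4 ≀ Z_2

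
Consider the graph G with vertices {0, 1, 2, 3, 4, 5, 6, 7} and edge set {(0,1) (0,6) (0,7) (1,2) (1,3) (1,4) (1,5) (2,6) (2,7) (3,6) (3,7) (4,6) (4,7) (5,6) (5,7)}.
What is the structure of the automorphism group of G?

The vertices split by degree into {1, 6, 7} (degree 5) and {0, 2, 3, 4, 5} (degree 3); every edge runs between the two parts, so G is the complete bipartite graph K_{3,5}. The parts have unequal sizes, so no automorphism swaps them; each part is permuted independently, giving S_5 × S_3 of order 5!·3! = 720.

S_5 × S_3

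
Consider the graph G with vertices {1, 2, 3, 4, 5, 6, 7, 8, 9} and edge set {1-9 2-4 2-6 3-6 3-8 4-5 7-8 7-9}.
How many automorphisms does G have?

2

The degree sequence is [1, 2, 2, 2, 1, 2, 2, 2, 2]; the two degree-1 vertices 1 and 5 are the ends of a path, so G = P_9. The only nontrivial automorphism of a path is the end-to-end reflection, so Aut(G) ≅ Z_2.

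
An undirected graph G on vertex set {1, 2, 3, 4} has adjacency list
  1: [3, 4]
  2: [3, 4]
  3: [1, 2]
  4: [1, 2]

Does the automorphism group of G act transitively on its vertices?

Yes

G is 2-regular and connected on 4 vertices, i.e. the cycle C_4. The automorphisms of the 4-cycle are exactly the symmetries of a regular 4-gon: the dihedral group D_4, |D_4| = 8. Under this action every vertex can be carried to every other, so G is vertex-transitive.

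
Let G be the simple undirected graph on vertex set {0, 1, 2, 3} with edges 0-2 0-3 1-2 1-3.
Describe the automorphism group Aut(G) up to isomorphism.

Z_2^2 ⋊ S_2

G is 2-regular and bipartite on 2^2 = 4 vertices with girth 4; it is the hypercube graph Q_2. Aut(Q_2) consists of the signed permutations of the 2 coordinate axes: 2! permutations times 2^2 sign flips, so |Aut| = 2^2·2! = 8.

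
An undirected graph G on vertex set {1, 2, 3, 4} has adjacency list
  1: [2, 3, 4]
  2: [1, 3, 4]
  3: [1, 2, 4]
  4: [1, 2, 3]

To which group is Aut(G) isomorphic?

All 4 vertices are pairwise adjacent: G = K_4. Every bijection on the vertex set is an automorphism of K_4; hence Aut(K_4) ≅ S_4, order 24.

the symmetric group on 4 letters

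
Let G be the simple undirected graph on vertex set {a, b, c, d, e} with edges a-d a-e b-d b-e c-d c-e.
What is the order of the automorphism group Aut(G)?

The vertices split by degree into {d, e} (degree 3) and {a, b, c} (degree 2); every edge runs between the two parts, so G is the complete bipartite graph K_{2,3}. The parts have unequal sizes, so no automorphism swaps them; each part is permuted independently, giving S_2 × S_3 of order 2!·3! = 12.

12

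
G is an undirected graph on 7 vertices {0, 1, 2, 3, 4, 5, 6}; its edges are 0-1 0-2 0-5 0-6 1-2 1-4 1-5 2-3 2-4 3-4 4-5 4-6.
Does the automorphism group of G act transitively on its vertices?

Vertex 4 is the only vertex of degree 5, so every automorphism fixes it; G is not vertex-transitive.

No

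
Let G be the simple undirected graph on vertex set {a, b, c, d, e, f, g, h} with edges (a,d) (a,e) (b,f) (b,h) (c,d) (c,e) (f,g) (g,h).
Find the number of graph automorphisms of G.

G has two connected components, {a, c, d, e} and {b, f, g, h}; each is 2-regular, so G = C_4 ⊔ C_4. Aut of a disjoint union of two copies of C_4 is the wreath product D_4 ≀ Z_2, of order 2·8² = 128.

128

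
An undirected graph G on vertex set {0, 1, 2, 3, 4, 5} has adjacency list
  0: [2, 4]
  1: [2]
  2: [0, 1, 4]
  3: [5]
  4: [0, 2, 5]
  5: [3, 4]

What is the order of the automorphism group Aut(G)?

Degrees alone do not determine every vertex (e.g. 0 and 5 both have degree 2), but their neighbour-degree multisets differ: N(0) has degrees [3, 3] while N(5) has degrees [1, 3]. Repeating this refinement separates all vertices, so the only automorphism is the identity.

1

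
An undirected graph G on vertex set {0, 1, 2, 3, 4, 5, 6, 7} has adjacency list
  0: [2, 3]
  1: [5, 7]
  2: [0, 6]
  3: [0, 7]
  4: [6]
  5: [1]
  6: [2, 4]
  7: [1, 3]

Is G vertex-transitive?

Automorphisms preserve degree, but G has vertices of degree 1 and vertices of degree 2; no automorphism maps one to the other, so G is not vertex-transitive.

No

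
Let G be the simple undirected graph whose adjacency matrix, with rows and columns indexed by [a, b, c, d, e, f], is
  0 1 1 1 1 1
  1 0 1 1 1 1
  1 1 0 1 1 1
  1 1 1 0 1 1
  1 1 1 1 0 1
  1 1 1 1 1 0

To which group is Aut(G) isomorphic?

the symmetric group on 6 letters

Every vertex has degree 5, so G is the complete graph K_6. Any permutation of the 6 vertices preserves K_6, so Aut(K_6) = S_6 of order 6! = 720.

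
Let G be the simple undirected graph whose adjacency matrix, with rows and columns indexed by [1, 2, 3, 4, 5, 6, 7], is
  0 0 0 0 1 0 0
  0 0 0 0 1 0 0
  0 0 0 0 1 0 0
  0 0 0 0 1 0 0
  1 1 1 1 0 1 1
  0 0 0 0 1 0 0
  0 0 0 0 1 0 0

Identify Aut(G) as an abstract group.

Vertex 5 has degree 6 and every other vertex has degree 1, so G is the star K_{1,6} with centre 5. Any automorphism fixes the centre and permutes the 6 leaves freely, so Aut(G) ≅ S_6 of order 6! = 720.

S_6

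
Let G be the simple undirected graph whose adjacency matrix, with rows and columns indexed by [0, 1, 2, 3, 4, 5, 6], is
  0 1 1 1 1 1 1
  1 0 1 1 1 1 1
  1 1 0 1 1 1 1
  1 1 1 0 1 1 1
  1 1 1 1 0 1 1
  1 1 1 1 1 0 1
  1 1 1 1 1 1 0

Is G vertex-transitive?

Yes

All 7 vertices are pairwise adjacent: G = K_7. Every bijection on the vertex set is an automorphism of K_7; hence Aut(K_7) ≅ S_7, order 5040. Under this action every vertex can be carried to every other, so G is vertex-transitive.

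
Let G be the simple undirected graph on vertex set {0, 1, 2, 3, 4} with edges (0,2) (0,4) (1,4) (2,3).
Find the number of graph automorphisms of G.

The degree sequence is [2, 1, 2, 1, 2]; the two degree-1 vertices 1 and 3 are the ends of a path, so G = P_5. A path has exactly one nontrivial symmetry — reversal — giving Aut(G) of order 2.

2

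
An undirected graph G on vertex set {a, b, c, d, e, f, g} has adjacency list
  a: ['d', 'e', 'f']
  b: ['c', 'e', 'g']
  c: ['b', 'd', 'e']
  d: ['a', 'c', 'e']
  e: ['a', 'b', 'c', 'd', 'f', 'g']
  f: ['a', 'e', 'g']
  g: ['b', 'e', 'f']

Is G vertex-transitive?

No

Vertex e is the only vertex of degree 6, so every automorphism fixes it; G is not vertex-transitive.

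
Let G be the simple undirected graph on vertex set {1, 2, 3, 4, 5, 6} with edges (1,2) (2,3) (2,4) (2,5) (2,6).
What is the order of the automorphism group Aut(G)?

120

Vertex 2 has degree 5 and every other vertex has degree 1, so G is the star K_{1,5} with centre 2. The 5 leaves are pairwise interchangeable while the centre is fixed, giving Aut(G) = S_5.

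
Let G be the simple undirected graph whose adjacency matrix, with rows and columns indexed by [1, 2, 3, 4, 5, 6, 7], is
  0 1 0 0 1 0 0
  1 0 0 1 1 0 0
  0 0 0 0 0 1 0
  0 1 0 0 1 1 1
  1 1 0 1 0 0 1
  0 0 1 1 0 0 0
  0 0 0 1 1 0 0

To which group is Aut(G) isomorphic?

The degree sequence is [2, 3, 1, 4, 4, 2, 2]. Checking the degree-preserving permutations of the vertex set shows that none except the identity preserves every edge, so Aut(G) is trivial.

the trivial group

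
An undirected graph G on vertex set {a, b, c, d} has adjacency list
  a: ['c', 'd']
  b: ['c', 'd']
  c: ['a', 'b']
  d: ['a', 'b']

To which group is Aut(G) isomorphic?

D_4

Every vertex has degree 2 and the graph is connected, so G is the 4-cycle C_4. The automorphisms of the 4-cycle are exactly the symmetries of a regular 4-gon: the dihedral group D_4, |D_4| = 8.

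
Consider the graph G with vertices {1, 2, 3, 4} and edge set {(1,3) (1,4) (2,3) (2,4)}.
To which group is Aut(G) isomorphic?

G is 2-regular and bipartite on 2^2 = 4 vertices with girth 4; it is the hypercube graph Q_2. The symmetry group of the 2-cube is the hyperoctahedral group B_2 = Z_2 ≀ S_2, of order 2^2·2! = 8.

the hyperoctahedral group B_2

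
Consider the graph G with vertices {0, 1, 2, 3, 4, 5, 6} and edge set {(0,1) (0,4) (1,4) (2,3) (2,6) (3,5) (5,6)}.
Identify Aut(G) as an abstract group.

D_4 × D_3

G has two connected components, {2, 3, 5, 6} and {0, 1, 4}; each is 2-regular, so G = C_4 ⊔ C_3. No automorphism exchanges components of different sizes, hence Aut(G) is the direct product D_4 × D_3, order 48.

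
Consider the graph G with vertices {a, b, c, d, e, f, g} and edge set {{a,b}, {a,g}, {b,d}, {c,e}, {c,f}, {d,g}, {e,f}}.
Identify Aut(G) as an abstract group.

D_4 × D_3

G has two connected components, {a, b, d, g} and {c, e, f}; each is 2-regular, so G = C_4 ⊔ C_3. No automorphism exchanges components of different sizes, hence Aut(G) is the direct product D_4 × D_3, order 48.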